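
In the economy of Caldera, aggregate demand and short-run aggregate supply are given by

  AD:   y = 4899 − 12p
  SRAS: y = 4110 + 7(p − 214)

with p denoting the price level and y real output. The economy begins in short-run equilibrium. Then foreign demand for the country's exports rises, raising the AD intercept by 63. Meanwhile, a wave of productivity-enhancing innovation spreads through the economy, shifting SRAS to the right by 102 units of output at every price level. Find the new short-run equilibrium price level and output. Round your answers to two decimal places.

p = 118.32, y = 3542.21

After both shocks: AD is y = 4962 − 12p and SRAS is y = 2714 + 7p.
Setting them equal: 2248 = 19p, so p = 118.32.
Substituting into AD, y = 3542.21.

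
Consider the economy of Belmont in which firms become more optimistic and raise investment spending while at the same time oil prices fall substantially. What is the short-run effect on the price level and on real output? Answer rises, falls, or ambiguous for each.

Price level: ambiguous; output: rises

The first event is a positive demand shock: AD shifts right, which by itself pushes P up and Y up.
The second is a favourable supply shock: SRAS shifts right, which by itself pushes P down and Y up.
The two shocks push P in opposite directions, so the effect on P is ambiguous. Both shocks push Y up, so Y rises.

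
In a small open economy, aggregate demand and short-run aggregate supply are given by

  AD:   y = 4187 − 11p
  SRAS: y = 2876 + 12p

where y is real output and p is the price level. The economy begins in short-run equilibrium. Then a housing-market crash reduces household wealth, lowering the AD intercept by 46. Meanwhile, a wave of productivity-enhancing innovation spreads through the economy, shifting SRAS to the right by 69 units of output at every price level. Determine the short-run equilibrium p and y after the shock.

p = 52, y = 3569

After both shocks: AD is y = 4141 − 11p and SRAS is y = 2945 + 12p.
Setting them equal: 1196 = 23p, so p = 52.
y = 4141 − 11·52 = 3569.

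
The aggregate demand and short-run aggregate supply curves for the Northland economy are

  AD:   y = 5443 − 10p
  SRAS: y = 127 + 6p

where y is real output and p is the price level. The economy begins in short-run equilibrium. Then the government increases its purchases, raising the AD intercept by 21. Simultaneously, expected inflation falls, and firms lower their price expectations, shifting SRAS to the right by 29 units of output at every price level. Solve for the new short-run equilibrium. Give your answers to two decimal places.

p = 331.75, y = 2146.50

After both shocks: AD is y = 5464 − 10p and SRAS is y = 156 + 6p.
Setting them equal: 5308 = 16p, so p = 331.75.
Substituting into AD, y = 2146.50.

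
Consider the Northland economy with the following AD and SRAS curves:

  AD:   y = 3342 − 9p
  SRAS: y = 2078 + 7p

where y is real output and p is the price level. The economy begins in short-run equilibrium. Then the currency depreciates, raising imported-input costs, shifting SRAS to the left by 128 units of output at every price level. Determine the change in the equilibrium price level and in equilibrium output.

This is a negative supply shock: SRAS shifts left.
New SRAS: y = 1950 + 7p.
Set AD = SRAS: 3342 − 9p = 1950 + 7p, so 1392 = 16p and p = 87.
y = 3342 − 9·87 = 2559.
Initially p = 79, y = 2631, so Δp = +8 and Δy = -72.

Δp = +8, Δy = -72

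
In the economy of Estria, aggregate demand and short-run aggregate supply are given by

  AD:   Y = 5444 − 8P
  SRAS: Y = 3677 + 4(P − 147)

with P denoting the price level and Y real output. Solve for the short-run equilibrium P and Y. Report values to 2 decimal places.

P = 196.25, Y = 3874.00

Write SRAS as Y = 3677 + 4P − 588 = 3089 + 4P.
Set AD = SRAS: 5444 − 8P = 3089 + 4P, so 2355 = 12P and P = 196.25.
Substituting into AD, Y = 5444 − 8P = 3874.00.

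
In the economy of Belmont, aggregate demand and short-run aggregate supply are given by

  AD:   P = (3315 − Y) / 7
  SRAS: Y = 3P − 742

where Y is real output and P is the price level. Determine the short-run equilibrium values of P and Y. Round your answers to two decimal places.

P = 405.70, Y = 475.10

Rearrange AD to Y = 3315 − 7P.
Set AD = SRAS: 3315 − 7P = 3P − 742, so 4057 = 10P and P = 405.70.
Substituting into AD, Y = 3315 − 7P = 475.10.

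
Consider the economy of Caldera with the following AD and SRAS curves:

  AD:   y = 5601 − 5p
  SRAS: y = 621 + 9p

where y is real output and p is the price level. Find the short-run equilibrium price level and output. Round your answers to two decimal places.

p = 355.71, y = 3822.43

Set AD = SRAS: 5601 − 5p = 621 + 9p, so 4980 = 14p and p = 355.71.
Substituting into AD, y = 5601 − 5p = 3822.43.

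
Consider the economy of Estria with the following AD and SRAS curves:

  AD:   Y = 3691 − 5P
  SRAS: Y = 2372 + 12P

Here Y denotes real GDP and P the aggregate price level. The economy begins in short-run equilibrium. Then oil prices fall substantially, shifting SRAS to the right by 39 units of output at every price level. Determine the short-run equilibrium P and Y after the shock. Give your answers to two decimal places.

This is a positive supply shock: SRAS shifts right.
New SRAS: Y = 2411 + 12P.
Set AD = SRAS: 3691 − 5P = 2411 + 12P, so 1280 = 17P and P = 75.29.
Substituting into AD, Y = 3314.53.

P = 75.29, Y = 3314.53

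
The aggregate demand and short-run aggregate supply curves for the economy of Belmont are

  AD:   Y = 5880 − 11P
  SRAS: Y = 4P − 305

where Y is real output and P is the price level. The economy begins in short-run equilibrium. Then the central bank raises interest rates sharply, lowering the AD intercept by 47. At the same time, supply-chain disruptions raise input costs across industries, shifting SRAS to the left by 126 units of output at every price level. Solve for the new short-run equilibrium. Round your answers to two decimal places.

After both shocks: AD is Y = 5833 − 11P and SRAS is Y = 4P − 431.
Setting them equal: 6264 = 15P, so P = 417.60.
Substituting into AD, Y = 1239.40.

P = 417.60, Y = 1239.40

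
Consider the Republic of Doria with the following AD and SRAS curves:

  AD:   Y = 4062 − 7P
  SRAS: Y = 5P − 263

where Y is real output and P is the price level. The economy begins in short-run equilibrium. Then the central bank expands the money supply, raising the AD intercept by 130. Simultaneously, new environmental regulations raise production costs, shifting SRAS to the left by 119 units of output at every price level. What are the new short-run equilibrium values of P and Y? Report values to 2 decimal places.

After both shocks: AD is Y = 4192 − 7P and SRAS is Y = 5P − 382.
Setting them equal: 4574 = 12P, so P = 381.17.
Substituting into AD, Y = 1523.83.

P = 381.17, Y = 1523.83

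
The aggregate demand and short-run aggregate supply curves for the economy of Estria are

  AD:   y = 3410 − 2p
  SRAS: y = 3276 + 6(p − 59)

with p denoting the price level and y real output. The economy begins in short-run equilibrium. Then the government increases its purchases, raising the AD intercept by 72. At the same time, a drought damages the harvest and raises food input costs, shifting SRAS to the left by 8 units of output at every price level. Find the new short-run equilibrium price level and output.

p = 71, y = 3340

After both shocks: AD is y = 3482 − 2p and SRAS is y = 2914 + 6p.
Setting them equal: 568 = 8p, so p = 71.
y = 3482 − 2·71 = 3340.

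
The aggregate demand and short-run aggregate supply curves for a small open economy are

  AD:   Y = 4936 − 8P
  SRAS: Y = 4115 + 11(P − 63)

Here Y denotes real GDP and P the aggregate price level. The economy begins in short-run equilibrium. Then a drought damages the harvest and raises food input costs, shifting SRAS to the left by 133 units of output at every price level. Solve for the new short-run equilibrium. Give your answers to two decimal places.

P = 86.68, Y = 4242.53

This is a negative supply shock: SRAS shifts left.
New SRAS: Y = 3289 + 11P.
Set AD = SRAS: 4936 − 8P = 3289 + 11P, so 1647 = 19P and P = 86.68.
Substituting into AD, Y = 4242.53.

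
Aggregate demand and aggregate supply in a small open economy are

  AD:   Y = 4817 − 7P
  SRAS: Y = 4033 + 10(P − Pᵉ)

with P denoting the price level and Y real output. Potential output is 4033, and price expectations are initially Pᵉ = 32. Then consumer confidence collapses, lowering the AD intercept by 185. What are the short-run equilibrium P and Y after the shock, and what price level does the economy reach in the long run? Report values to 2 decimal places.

AD shifts left: new AD is Y = 4632 − 7P. With Pᵉ = 32, SRAS is Y = 3713 + 10P.
Short run: 4632 − 7P = 3713 + 10P gives 919 = 17P, so P = 54.06 and Y = 4632 − 7P = 4253.59.
Y = 4253.59 is above potential 4033; expectations adjust and SRAS shifts left until Y = 4033.
Long run: on the new AD curve, 4033 = 4632 − 7P gives P = 85.57.

Short run: P = 54.06, Y = 4253.59. Long run: P = 85.57.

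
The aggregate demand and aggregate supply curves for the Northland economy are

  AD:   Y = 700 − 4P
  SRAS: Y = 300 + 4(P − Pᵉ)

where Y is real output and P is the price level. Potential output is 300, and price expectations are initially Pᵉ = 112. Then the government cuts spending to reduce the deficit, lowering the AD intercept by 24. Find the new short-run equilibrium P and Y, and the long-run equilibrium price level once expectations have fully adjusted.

Short run: P = 103, Y = 264. Long run: P = 94.

AD shifts left: new AD is Y = 676 − 4P. With Pᵉ = 112, SRAS is Y = 4P − 148.
Short run: 676 − 4P = 4P − 148 gives 824 = 8P, so P = 103 and Y = 676 − 4·103 = 264.
Y = 264 is below potential 300; expectations adjust and SRAS shifts right until Y = 300.
Long run: on the new AD curve, 300 = 676 − 4P gives P = 94.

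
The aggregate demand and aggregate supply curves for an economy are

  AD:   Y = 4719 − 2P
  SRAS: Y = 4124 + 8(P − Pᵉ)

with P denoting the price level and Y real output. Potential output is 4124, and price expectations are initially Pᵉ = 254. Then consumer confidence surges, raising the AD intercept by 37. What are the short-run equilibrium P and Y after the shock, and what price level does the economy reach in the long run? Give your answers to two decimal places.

Short run: P = 266.40, Y = 4223.20. Long run: P = 316.00.

AD shifts right: new AD is Y = 4756 − 2P. With Pᵉ = 254, SRAS is Y = 2092 + 8P.
Short run: 4756 − 2P = 2092 + 8P gives 2664 = 10P, so P = 266.40 and Y = 4756 − 2P = 4223.20.
Y = 4223.20 is above potential 4124; expectations adjust and SRAS shifts left until Y = 4124.
Long run: on the new AD curve, 4124 = 4756 − 2P gives P = 316.00.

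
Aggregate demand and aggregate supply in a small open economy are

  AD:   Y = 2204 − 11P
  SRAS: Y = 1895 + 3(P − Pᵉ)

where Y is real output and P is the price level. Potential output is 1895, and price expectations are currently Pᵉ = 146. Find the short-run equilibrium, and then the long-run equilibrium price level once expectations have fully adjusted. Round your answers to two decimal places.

Short run: P = 53.36, Y = 1617.07. Long run: P = 28.09.

Short run: with Pᵉ = 146, SRAS is Y = 1457 + 3P. Setting AD = SRAS gives 747 = 14P, so P = 53.36 and Y = 2204 − 11P = 1617.07.
Output 1617.07 is below potential 1895, so over time expected prices fall and SRAS shifts right until Y returns to 1895.
Long run: Y = 1895 on the AD curve gives 1895 = 2204 − 11P, so P = 28.09.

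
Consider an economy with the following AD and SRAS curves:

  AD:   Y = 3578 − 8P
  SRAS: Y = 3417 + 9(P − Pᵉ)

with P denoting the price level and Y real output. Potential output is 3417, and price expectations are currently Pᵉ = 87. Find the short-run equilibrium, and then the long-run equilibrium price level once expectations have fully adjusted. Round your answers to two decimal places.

Short run: with Pᵉ = 87, SRAS is Y = 2634 + 9P. Setting AD = SRAS gives 944 = 17P, so P = 55.53 and Y = 3578 − 8P = 3133.76.
Output 3133.76 is below potential 3417, so over time expected prices fall and SRAS shifts right until Y returns to 3417.
Long run: Y = 3417 on the AD curve gives 3417 = 3578 − 8P, so P = 20.13.

Short run: P = 55.53, Y = 3133.76. Long run: P = 20.13.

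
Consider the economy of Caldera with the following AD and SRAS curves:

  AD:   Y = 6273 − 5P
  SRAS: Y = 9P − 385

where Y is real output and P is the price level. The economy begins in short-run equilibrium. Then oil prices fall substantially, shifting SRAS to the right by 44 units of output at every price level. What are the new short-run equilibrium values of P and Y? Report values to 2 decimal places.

This is a positive supply shock: SRAS shifts right.
New SRAS: Y = 9P − 341.
Set AD = SRAS: 6273 − 5P = 9P − 341, so 6614 = 14P and P = 472.43.
Substituting into AD, Y = 3910.86.

P = 472.43, Y = 3910.86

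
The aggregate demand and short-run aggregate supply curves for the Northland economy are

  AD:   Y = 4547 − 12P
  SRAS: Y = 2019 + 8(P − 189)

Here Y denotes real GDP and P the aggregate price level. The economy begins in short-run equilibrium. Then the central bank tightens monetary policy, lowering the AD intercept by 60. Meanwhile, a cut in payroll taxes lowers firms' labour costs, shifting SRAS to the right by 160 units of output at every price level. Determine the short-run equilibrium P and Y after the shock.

After both shocks: AD is Y = 4487 − 12P and SRAS is Y = 667 + 8P.
Setting them equal: 3820 = 20P, so P = 191.
Y = 4487 − 12·191 = 2195.

P = 191, Y = 2195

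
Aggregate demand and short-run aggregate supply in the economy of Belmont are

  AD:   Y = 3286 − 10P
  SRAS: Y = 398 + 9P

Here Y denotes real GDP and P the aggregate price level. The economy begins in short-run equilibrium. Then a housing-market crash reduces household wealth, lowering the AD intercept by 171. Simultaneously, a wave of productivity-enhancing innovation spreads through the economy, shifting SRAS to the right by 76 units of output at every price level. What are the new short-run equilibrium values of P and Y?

After both shocks: AD is Y = 3115 − 10P and SRAS is Y = 474 + 9P.
Setting them equal: 2641 = 19P, so P = 139.
Y = 3115 − 10·139 = 1725.

P = 139, Y = 1725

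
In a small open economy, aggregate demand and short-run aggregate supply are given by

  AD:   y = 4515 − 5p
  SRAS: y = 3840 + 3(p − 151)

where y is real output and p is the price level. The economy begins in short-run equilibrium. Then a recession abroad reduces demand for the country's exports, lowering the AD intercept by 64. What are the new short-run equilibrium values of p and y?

p = 133, y = 3786

This is a negative demand shock: AD shifts left.
New AD: y = 4451 − 5p.
SRAS can be written y = 3387 + 3p.
Set AD = SRAS: 4451 − 5p = 3387 + 3p, so 1064 = 8p and p = 133.
y = 4451 − 5·133 = 3786.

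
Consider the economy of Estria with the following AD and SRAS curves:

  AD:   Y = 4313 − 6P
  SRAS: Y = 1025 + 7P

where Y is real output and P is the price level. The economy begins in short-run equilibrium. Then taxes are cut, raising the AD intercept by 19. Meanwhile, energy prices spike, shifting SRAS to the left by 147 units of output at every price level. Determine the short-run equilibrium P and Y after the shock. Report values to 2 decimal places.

P = 265.69, Y = 2737.85

After both shocks: AD is Y = 4332 − 6P and SRAS is Y = 878 + 7P.
Setting them equal: 3454 = 13P, so P = 265.69.
Substituting into AD, Y = 2737.85.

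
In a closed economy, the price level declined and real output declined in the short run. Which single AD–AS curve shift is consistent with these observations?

P fell and Y fell. An AD shift moves P and Y in the same direction; an SRAS shift moves them in opposite directions.
Here P and Y moved in the same direction, so the AD curve shifted.
Since Y fell, AD shifted left.

AD shifted left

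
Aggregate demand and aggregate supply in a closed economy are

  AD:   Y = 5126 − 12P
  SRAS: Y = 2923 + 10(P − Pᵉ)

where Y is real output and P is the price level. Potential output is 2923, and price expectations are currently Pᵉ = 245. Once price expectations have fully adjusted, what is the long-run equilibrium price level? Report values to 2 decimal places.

Long-run P = 183.58

Short run: with Pᵉ = 245, SRAS is Y = 473 + 10P. Setting AD = SRAS gives 4653 = 22P, so P = 211.50 and Y = 5126 − 12P = 2588.00.
Output 2588.00 is below potential 2923, so over time expected prices fall and SRAS shifts right until Y returns to 2923.
Long run: Y = 2923 on the AD curve gives 2923 = 5126 − 12P, so P = 183.58.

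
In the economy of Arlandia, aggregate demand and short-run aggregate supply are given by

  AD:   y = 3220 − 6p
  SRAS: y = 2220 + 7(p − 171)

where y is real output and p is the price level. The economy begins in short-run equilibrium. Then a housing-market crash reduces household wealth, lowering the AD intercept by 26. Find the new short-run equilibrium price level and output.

p = 167, y = 2192

This is a negative demand shock: AD shifts left.
New AD: y = 3194 − 6p.
SRAS can be written y = 1023 + 7p.
Set AD = SRAS: 3194 − 6p = 1023 + 7p, so 2171 = 13p and p = 167.
y = 3194 − 6·167 = 2192.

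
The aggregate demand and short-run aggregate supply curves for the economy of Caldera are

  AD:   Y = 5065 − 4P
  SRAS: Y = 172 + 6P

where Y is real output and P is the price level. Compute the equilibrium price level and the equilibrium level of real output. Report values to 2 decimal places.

Set AD = SRAS: 5065 − 4P = 172 + 6P, so 4893 = 10P and P = 489.30.
Substituting into AD, Y = 5065 − 4P = 3107.80.

P = 489.30, Y = 3107.80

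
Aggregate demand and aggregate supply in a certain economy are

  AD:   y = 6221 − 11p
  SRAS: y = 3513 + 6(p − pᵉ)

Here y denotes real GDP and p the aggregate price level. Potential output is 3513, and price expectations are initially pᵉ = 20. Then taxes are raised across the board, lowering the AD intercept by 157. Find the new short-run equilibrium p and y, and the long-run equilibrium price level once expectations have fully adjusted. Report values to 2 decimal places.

Short run: p = 157.12, y = 4335.71. Long run: p = 231.91.

AD shifts left: new AD is y = 6064 − 11p. With pᵉ = 20, SRAS is y = 3393 + 6p.
Short run: 6064 − 11p = 3393 + 6p gives 2671 = 17p, so p = 157.12 and y = 6064 − 11p = 4335.71.
y = 4335.71 is above potential 3513; expectations adjust and SRAS shifts left until y = 3513.
Long run: on the new AD curve, 3513 = 6064 − 11p gives p = 231.91.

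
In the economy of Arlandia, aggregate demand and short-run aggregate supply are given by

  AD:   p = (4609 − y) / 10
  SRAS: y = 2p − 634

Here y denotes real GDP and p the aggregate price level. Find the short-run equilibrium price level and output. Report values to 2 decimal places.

p = 436.92, y = 239.83

Rearrange AD to y = 4609 − 10p.
Set AD = SRAS: 4609 − 10p = 2p − 634, so 5243 = 12p and p = 436.92.
Substituting into AD, y = 4609 − 10p = 239.83.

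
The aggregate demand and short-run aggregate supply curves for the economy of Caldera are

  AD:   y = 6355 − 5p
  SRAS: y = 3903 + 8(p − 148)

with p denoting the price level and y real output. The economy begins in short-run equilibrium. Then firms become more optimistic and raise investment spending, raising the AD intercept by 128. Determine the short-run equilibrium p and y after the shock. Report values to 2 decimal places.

p = 289.54, y = 5035.31

This is a positive demand shock: AD shifts right.
New AD: y = 6483 − 5p.
SRAS can be written y = 2719 + 8p.
Set AD = SRAS: 6483 − 5p = 2719 + 8p, so 3764 = 13p and p = 289.54.
Substituting into AD, y = 5035.31.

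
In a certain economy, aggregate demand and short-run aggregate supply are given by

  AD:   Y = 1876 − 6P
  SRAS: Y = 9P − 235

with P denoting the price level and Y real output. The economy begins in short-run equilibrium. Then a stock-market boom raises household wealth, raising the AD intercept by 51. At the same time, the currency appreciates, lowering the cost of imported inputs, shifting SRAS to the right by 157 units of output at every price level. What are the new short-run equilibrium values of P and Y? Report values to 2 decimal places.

P = 133.67, Y = 1125.00

After both shocks: AD is Y = 1927 − 6P and SRAS is Y = 9P − 78.
Setting them equal: 2005 = 15P, so P = 133.67.
Substituting into AD, Y = 1125.00.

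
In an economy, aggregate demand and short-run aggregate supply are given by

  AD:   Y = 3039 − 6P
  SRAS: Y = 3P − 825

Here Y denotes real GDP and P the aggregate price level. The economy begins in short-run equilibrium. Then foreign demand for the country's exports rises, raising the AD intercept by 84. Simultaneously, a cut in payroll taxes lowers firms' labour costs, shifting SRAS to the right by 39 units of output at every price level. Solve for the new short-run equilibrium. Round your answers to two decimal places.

After both shocks: AD is Y = 3123 − 6P and SRAS is Y = 3P − 786.
Setting them equal: 3909 = 9P, so P = 434.33.
Substituting into AD, Y = 517.00.

P = 434.33, Y = 517.00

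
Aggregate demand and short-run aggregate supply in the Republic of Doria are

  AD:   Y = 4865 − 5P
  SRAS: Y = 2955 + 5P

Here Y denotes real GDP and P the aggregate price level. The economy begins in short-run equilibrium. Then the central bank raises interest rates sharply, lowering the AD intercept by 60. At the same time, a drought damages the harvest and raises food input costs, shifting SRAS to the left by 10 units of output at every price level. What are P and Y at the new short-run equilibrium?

P = 186, Y = 3875

After both shocks: AD is Y = 4805 − 5P and SRAS is Y = 2945 + 5P.
Setting them equal: 1860 = 10P, so P = 186.
Y = 4805 − 5·186 = 3875.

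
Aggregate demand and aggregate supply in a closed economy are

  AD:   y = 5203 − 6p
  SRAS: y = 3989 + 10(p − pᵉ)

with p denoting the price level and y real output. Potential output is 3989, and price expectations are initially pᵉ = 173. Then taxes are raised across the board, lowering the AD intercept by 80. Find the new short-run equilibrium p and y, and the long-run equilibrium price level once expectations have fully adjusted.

Short run: p = 179, y = 4049. Long run: p = 189.

AD shifts left: new AD is y = 5123 − 6p. With pᵉ = 173, SRAS is y = 2259 + 10p.
Short run: 5123 − 6p = 2259 + 10p gives 2864 = 16p, so p = 179 and y = 5123 − 6·179 = 4049.
y = 4049 is above potential 3989; expectations adjust and SRAS shifts left until y = 3989.
Long run: on the new AD curve, 3989 = 5123 − 6p gives p = 189.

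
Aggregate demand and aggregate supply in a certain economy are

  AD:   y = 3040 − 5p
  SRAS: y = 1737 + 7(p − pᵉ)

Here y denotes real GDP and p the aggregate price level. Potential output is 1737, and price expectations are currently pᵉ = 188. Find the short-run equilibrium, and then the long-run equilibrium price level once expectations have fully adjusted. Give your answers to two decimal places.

Short run: with pᵉ = 188, SRAS is y = 421 + 7p. Setting AD = SRAS gives 2619 = 12p, so p = 218.25 and y = 3040 − 5p = 1948.75.
Output 1948.75 is above potential 1737, so over time expected prices rise and SRAS shifts left until y returns to 1737.
Long run: y = 1737 on the AD curve gives 1737 = 3040 − 5p, so p = 260.60.

Short run: p = 218.25, y = 1948.75. Long run: p = 260.60.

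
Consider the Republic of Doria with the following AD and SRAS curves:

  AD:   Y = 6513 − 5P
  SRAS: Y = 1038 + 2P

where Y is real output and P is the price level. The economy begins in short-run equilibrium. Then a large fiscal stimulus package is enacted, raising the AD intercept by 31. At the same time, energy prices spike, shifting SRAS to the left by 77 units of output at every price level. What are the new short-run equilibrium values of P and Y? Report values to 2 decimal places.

After both shocks: AD is Y = 6544 − 5P and SRAS is Y = 961 + 2P.
Setting them equal: 5583 = 7P, so P = 797.57.
Substituting into AD, Y = 2556.14.

P = 797.57, Y = 2556.14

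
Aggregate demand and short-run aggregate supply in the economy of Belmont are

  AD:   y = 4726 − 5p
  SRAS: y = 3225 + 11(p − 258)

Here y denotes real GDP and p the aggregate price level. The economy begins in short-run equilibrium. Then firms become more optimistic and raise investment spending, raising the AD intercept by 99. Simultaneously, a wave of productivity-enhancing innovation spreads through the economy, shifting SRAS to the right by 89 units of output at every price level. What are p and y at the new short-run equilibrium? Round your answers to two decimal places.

After both shocks: AD is y = 4825 − 5p and SRAS is y = 476 + 11p.
Setting them equal: 4349 = 16p, so p = 271.81.
Substituting into AD, y = 3465.94.

p = 271.81, y = 3465.94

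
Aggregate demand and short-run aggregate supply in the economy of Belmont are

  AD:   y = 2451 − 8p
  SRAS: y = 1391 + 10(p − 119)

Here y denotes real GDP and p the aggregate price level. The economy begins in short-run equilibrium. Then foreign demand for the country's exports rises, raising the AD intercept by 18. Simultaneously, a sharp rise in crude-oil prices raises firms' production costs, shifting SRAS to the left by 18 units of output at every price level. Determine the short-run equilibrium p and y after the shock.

p = 127, y = 1453

After both shocks: AD is y = 2469 − 8p and SRAS is y = 183 + 10p.
Setting them equal: 2286 = 18p, so p = 127.
y = 2469 − 8·127 = 1453.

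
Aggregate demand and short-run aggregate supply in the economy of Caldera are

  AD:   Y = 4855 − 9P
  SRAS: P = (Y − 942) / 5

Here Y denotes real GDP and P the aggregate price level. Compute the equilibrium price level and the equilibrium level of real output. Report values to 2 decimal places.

Rearrange SRAS to Y = 942 + 5P.
Set AD = SRAS: 4855 − 9P = 942 + 5P, so 3913 = 14P and P = 279.50.
Substituting into AD, Y = 4855 − 9P = 2339.50.

P = 279.50, Y = 2339.50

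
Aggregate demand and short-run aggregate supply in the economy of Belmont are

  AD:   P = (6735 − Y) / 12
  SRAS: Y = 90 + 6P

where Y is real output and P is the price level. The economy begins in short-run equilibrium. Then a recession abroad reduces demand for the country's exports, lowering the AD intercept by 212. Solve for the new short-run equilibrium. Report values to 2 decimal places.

P = 357.39, Y = 2234.33

This is a negative demand shock: AD shifts left.
New AD: Y = 6523 − 12P.
Set AD = SRAS: 6523 − 12P = 90 + 6P, so 6433 = 18P and P = 357.39.
Substituting into AD, Y = 2234.33.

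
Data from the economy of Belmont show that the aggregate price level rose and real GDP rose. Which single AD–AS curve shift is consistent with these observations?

P rose and Y rose. An AD shift moves P and Y in the same direction; an SRAS shift moves them in opposite directions.
Here P and Y moved in the same direction, so the AD curve shifted.
Since Y rose, AD shifted right.

AD shifted right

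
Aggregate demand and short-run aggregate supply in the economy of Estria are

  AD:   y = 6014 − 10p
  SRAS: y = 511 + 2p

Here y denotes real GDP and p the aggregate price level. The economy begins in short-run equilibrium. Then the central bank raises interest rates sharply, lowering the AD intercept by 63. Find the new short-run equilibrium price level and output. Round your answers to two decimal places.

p = 453.33, y = 1417.67

This is a negative demand shock: AD shifts left.
New AD: y = 5951 − 10p.
Set AD = SRAS: 5951 − 10p = 511 + 2p, so 5440 = 12p and p = 453.33.
Substituting into AD, y = 1417.67.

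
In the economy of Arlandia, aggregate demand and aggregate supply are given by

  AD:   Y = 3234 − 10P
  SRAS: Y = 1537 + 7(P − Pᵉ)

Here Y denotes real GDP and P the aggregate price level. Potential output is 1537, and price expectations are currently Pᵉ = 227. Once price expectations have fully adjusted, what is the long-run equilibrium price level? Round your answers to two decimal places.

Short run: with Pᵉ = 227, SRAS is Y = 7P − 52. Setting AD = SRAS gives 3286 = 17P, so P = 193.29 and Y = 3234 − 10P = 1301.06.
Output 1301.06 is below potential 1537, so over time expected prices fall and SRAS shifts right until Y returns to 1537.
Long run: Y = 1537 on the AD curve gives 1537 = 3234 − 10P, so P = 169.70.

Long-run P = 169.70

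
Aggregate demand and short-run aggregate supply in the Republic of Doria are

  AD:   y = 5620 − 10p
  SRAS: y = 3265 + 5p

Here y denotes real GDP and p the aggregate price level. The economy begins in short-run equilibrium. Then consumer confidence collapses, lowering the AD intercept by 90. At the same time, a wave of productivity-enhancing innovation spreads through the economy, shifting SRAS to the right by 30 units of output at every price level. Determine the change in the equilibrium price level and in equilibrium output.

Δp = -8, Δy = -10

After both shocks: AD is y = 5530 − 10p and SRAS is y = 3295 + 5p.
Setting them equal: 2235 = 15p, so p = 149.
y = 5530 − 10·149 = 4040.
Initially p = 157, y = 4050, so Δp = -8 and Δy = -10.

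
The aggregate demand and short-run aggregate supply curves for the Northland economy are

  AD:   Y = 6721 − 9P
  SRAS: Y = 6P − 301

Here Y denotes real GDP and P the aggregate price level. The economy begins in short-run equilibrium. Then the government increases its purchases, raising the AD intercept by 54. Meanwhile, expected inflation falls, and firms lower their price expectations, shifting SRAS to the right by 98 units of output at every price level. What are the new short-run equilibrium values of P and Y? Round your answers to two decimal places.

P = 465.20, Y = 2588.20

After both shocks: AD is Y = 6775 − 9P and SRAS is Y = 6P − 203.
Setting them equal: 6978 = 15P, so P = 465.20.
Substituting into AD, Y = 2588.20.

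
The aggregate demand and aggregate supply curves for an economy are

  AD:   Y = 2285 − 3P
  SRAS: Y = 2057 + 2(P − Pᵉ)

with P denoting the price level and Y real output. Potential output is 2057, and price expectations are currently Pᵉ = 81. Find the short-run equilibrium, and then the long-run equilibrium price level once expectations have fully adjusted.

Short run: with Pᵉ = 81, SRAS is Y = 1895 + 2P. Setting AD = SRAS gives 390 = 5P, so P = 78 and Y = 2285 − 3·78 = 2051.
Output 2051 is below potential 2057, so over time expected prices fall and SRAS shifts right until Y returns to 2057.
Long run: Y = 2057 on the AD curve gives 2057 = 2285 − 3P, so P = 76.

Short run: P = 78, Y = 2051. Long run: P = 76.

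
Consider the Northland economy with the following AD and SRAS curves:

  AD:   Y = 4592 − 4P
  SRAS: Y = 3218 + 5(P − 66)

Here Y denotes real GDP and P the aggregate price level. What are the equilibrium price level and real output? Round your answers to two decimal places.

P = 189.33, Y = 3834.67

Write SRAS as Y = 3218 + 5P − 330 = 2888 + 5P.
Set AD = SRAS: 4592 − 4P = 2888 + 5P, so 1704 = 9P and P = 189.33.
Substituting into AD, Y = 4592 − 4P = 3834.67.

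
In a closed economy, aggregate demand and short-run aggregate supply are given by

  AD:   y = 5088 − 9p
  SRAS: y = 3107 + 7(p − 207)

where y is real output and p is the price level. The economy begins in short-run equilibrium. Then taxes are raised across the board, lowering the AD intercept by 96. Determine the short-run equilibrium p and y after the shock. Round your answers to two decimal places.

This is a negative demand shock: AD shifts left.
New AD: y = 4992 − 9p.
SRAS can be written y = 1658 + 7p.
Set AD = SRAS: 4992 − 9p = 1658 + 7p, so 3334 = 16p and p = 208.38.
Substituting into AD, y = 3116.63.

p = 208.38, y = 3116.63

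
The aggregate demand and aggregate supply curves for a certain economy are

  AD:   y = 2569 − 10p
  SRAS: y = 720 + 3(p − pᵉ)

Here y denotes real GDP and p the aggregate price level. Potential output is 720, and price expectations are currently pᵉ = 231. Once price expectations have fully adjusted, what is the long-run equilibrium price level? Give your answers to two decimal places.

Short run: with pᵉ = 231, SRAS is y = 27 + 3p. Setting AD = SRAS gives 2542 = 13p, so p = 195.54 and y = 2569 − 10p = 613.62.
Output 613.62 is below potential 720, so over time expected prices fall and SRAS shifts right until y returns to 720.
Long run: y = 720 on the AD curve gives 720 = 2569 − 10p, so p = 184.90.

Long-run p = 184.90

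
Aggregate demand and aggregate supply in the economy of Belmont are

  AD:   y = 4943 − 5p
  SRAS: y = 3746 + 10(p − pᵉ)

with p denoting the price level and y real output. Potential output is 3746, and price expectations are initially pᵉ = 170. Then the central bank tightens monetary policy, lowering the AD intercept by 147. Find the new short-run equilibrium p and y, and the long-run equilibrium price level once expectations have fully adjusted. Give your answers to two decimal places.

AD shifts left: new AD is y = 4796 − 5p. With pᵉ = 170, SRAS is y = 2046 + 10p.
Short run: 4796 − 5p = 2046 + 10p gives 2750 = 15p, so p = 183.33 and y = 4796 − 5p = 3879.33.
y = 3879.33 is above potential 3746; expectations adjust and SRAS shifts left until y = 3746.
Long run: on the new AD curve, 3746 = 4796 − 5p gives p = 210.00.

Short run: p = 183.33, y = 3879.33. Long run: p = 210.00.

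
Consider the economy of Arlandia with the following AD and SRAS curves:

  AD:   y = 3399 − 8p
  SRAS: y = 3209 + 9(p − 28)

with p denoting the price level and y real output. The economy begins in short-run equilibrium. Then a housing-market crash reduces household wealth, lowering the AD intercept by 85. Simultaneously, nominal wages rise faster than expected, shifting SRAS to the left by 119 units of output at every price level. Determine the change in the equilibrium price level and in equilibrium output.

Δp = +2, Δy = -101

After both shocks: AD is y = 3314 − 8p and SRAS is y = 2838 + 9p.
Setting them equal: 476 = 17p, so p = 28.
y = 3314 − 8·28 = 3090.
Initially p = 26, y = 3191, so Δp = +2 and Δy = -101.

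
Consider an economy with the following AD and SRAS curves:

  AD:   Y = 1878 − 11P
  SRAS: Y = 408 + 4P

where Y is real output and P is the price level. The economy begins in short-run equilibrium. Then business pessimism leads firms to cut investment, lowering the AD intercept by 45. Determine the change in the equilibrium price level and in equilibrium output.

This is a negative demand shock: AD shifts left.
New AD: Y = 1833 − 11P.
Set AD = SRAS: 1833 − 11P = 408 + 4P, so 1425 = 15P and P = 95.
Y = 1833 − 11·95 = 788.
Initially P = 98, Y = 800, so ΔP = -3 and ΔY = -12.

ΔP = -3, ΔY = -12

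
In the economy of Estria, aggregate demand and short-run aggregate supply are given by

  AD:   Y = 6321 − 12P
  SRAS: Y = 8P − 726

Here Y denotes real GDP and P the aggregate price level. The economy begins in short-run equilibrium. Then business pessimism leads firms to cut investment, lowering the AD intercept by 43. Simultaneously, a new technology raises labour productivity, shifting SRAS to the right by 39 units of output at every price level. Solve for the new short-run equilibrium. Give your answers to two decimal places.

P = 348.25, Y = 2099.00

After both shocks: AD is Y = 6278 − 12P and SRAS is Y = 8P − 687.
Setting them equal: 6965 = 20P, so P = 348.25.
Substituting into AD, Y = 2099.00.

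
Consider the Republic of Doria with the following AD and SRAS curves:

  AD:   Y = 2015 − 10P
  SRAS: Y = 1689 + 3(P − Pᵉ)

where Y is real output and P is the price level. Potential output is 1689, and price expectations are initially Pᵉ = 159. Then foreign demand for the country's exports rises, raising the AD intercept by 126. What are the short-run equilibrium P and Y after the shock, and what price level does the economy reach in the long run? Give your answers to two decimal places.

Short run: P = 71.46, Y = 1426.38. Long run: P = 45.20.

AD shifts right: new AD is Y = 2141 − 10P. With Pᵉ = 159, SRAS is Y = 1212 + 3P.
Short run: 2141 − 10P = 1212 + 3P gives 929 = 13P, so P = 71.46 and Y = 2141 − 10P = 1426.38.
Y = 1426.38 is below potential 1689; expectations adjust and SRAS shifts right until Y = 1689.
Long run: on the new AD curve, 1689 = 2141 − 10P gives P = 45.20.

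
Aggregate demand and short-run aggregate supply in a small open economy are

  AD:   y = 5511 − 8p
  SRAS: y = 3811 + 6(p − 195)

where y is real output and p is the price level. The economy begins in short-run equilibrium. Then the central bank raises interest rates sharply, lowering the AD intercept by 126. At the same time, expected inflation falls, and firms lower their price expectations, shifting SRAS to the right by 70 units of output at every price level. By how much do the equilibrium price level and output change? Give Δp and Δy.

After both shocks: AD is y = 5385 − 8p and SRAS is y = 2711 + 6p.
Setting them equal: 2674 = 14p, so p = 191.
y = 5385 − 8·191 = 3857.
Initially p = 205, y = 3871, so Δp = -14 and Δy = -14.

Δp = -14, Δy = -14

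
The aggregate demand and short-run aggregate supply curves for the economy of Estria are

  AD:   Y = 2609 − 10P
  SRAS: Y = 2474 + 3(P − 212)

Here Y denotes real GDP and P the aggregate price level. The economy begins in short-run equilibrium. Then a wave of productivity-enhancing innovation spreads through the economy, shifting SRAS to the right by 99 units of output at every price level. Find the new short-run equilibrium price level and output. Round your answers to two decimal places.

P = 51.69, Y = 2092.08

This is a positive supply shock: SRAS shifts right.
New SRAS: Y = 1937 + 3P.
Set AD = SRAS: 2609 − 10P = 1937 + 3P, so 672 = 13P and P = 51.69.
Substituting into AD, Y = 2092.08.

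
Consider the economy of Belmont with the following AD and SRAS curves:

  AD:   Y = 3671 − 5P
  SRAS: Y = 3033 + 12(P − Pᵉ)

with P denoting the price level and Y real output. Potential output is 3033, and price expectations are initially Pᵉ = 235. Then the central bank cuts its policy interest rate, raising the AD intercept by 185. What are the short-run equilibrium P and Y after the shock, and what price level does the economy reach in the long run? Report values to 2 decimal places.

Short run: P = 214.29, Y = 2784.53. Long run: P = 164.60.

AD shifts right: new AD is Y = 3856 − 5P. With Pᵉ = 235, SRAS is Y = 213 + 12P.
Short run: 3856 − 5P = 213 + 12P gives 3643 = 17P, so P = 214.29 and Y = 3856 − 5P = 2784.53.
Y = 2784.53 is below potential 3033; expectations adjust and SRAS shifts right until Y = 3033.
Long run: on the new AD curve, 3033 = 3856 − 5P gives P = 164.60.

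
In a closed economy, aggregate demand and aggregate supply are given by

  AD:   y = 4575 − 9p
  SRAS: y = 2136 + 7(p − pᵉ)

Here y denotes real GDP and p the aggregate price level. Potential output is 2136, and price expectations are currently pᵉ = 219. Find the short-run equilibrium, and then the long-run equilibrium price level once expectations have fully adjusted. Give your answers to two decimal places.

Short run: p = 248.25, y = 2340.75. Long run: p = 271.00.

Short run: with pᵉ = 219, SRAS is y = 603 + 7p. Setting AD = SRAS gives 3972 = 16p, so p = 248.25 and y = 4575 − 9p = 2340.75.
Output 2340.75 is above potential 2136, so over time expected prices rise and SRAS shifts left until y returns to 2136.
Long run: y = 2136 on the AD curve gives 2136 = 4575 − 9p, so p = 271.00.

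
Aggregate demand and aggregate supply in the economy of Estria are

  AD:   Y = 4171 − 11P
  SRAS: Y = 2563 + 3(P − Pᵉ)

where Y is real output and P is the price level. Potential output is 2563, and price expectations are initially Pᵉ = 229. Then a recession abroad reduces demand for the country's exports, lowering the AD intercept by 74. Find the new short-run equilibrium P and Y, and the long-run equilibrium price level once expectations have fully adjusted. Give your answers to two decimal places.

Short run: P = 158.64, Y = 2351.93. Long run: P = 139.45.

AD shifts left: new AD is Y = 4097 − 11P. With Pᵉ = 229, SRAS is Y = 1876 + 3P.
Short run: 4097 − 11P = 1876 + 3P gives 2221 = 14P, so P = 158.64 and Y = 4097 − 11P = 2351.93.
Y = 2351.93 is below potential 2563; expectations adjust and SRAS shifts right until Y = 2563.
Long run: on the new AD curve, 2563 = 4097 − 11P gives P = 139.45.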